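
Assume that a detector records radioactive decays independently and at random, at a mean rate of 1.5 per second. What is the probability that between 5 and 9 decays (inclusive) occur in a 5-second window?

0.6443

Over the interval, μ = 1.5 × 5 = 7.5 (a 5-second window = 5 seconds).
P(5 ≤ N ≤ 9) = Σ_{j=5}^{9} e^(−7.5) · 7.5^j/j! ≈ 0.6443.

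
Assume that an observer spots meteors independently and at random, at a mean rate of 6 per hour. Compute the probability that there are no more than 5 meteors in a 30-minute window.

Over the interval, μ = 6 × 0.5 = 3 (a 30-minute window = 0.5 hours).
P(N ≤ 5) = Σ_{j=0}^{5} e^(−μ) μ^j/j! ≈ 0.9161.

0.9161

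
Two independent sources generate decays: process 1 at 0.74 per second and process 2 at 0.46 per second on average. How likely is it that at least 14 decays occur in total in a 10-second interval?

0.3185

Independent Poisson processes superpose: combined rate λ = 0.74 + 0.46 = 1.2 per second.
Over the interval, μ = 1.2 × 10 = 12 (a 10-second interval = 10 seconds).
P(N ≥ 14) = 1 − P(N ≤ 13) ≈ 0.3185.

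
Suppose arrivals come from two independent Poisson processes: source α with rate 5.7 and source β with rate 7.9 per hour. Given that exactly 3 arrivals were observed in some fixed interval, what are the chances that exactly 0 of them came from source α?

0.1960

Given the total, each event is independently from source α with probability p = λ_α/(λ_α+λ_β) = 5.7/13.6 ≈ 0.4191.
So K ~ Binomial(3, 5.7/13.6): P(K = 0) = C(3,0) · (5.7/13.6)^0 · (7.9/13.6)^3 ≈ 0.1960.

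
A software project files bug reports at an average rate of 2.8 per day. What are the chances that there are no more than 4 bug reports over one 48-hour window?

Over the interval, μ = 2.8 × 2 = 5.6 (a 48-hour window = 2 days).
P(N ≤ 4) = Σ_{j=0}^{4} e^(−μ) μ^j/j! ≈ 0.3422.

0.3422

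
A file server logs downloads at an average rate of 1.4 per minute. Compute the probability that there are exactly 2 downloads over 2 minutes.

0.2384

Over the interval, μ = 1.4 × 2 = 2.8 (2 minutes).
P(N = 2) = e^(−μ) μ^2/2! = e^(−2.8) · 2.8^2/2 ≈ 0.2384.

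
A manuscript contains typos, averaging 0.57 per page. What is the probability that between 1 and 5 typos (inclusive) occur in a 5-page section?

Over the interval, μ = 0.57 × 5 = 2.85 (a 5-page section = 5 pages).
P(1 ≤ N ≤ 5) = Σ_{j=1}^{5} e^(−2.85) · 2.85^j/j! ≈ 0.8726.

0.8726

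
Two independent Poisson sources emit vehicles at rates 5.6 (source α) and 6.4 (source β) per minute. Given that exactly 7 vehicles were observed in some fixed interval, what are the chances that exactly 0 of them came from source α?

Given the total, each event is independently from source α with probability p = λ_α/(λ_α+λ_β) = 5.6/12 ≈ 0.4667.
So K ~ Binomial(7, 5.6/12): P(K = 0) = C(7,0) · (5.6/12)^0 · (6.4/12)^7 ≈ 0.0123.

0.0123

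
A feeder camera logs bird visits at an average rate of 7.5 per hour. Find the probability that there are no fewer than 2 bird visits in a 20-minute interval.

0.7127

Over the interval, μ = 7.5 × 1/3 = 2.5 (a 20-minute interval = 1/3 hours).
P(N ≥ 2) = 1 − P(N ≤ 1) = 1 − Σ_{j=0}^{1} e^(−μ) μ^j/j! ≈ 0.7127.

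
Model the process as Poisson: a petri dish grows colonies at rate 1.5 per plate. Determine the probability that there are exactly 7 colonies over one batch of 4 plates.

Over the interval, μ = 1.5 × 4 = 6 (a batch of 4 plates = 4 plates).
P(N = 7) = e^(−μ) μ^7/7! = e^(−6) · 6^7/5040 ≈ 0.1377.

0.1377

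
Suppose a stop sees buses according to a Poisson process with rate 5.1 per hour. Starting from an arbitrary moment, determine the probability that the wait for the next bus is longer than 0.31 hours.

The wait for the next event is exponential with rate λ = 5.1 per hour.
P(T > 0.31) = e^(−λt) = e^(−5.1 × 0.31) = e^(−1.581) ≈ 0.2058.

0.2058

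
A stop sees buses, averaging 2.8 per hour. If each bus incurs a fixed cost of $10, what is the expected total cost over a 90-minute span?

E[N] = 2.8 × 1.5 = 4.2 (a 90-minute span = 1.5 hours); E[cost] = 4.2 × $10 = $42.

$42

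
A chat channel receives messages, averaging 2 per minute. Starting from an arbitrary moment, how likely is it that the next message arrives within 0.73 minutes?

Inter-arrival times are exponential with rate λ = 2 per minute.
P(T ≤ 0.73) = 1 − e^(−λt) = 1 − e^(−2 × 0.73) = 1 − e^(−1.46) ≈ 0.7678.

0.7678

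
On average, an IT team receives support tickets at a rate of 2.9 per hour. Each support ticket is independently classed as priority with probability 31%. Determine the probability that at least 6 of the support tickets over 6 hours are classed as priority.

Thinning: the support tickets that are classed as priority themselves form a Poisson process with rate 0.31 × 2.9 = 0.899 per hour.
Over the interval, μ = 0.899 × 6 = 5.394 (6 hours).
P(N ≥ 6) = 1 − P(N ≤ 5) ≈ 0.4528.

0.4528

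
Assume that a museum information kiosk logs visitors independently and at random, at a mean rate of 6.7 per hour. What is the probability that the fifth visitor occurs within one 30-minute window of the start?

0.2466

Over the interval, μ = 6.7 × 0.5 = 3.35 (a 30-minute window = 0.5 hours).
The fifth arrival falls in the interval iff at least 5 events occur there: P(S_5 ≤ t) = P(N ≥ 5) = 1 − P(N ≤ 4) ≈ 0.2466.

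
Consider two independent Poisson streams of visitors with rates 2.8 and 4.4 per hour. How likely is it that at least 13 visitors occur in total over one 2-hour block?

0.6797

Independent Poisson processes superpose: combined rate λ = 2.8 + 4.4 = 7.2 per hour.
Over the interval, μ = 7.2 × 2 = 14.4 (a 2-hour block = 2 hours).
P(N ≥ 13) = 1 − P(N ≤ 12) ≈ 0.6797.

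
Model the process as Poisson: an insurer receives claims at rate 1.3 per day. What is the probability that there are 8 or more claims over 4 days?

Over the interval, μ = 1.3 × 4 = 5.2 (4 days).
P(N ≥ 8) = 1 − P(N ≤ 7) = 1 − Σ_{j=0}^{7} e^(−μ) μ^j/j! ≈ 0.1551.

0.1551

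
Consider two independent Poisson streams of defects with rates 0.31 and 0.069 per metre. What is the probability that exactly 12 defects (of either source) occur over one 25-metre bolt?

Independent Poisson processes superpose: combined rate λ = 0.31 + 0.069 = 0.379 per metre.
Over the interval, μ = 0.379 × 25 = 9.475 (a 25-metre bolt = 25 metres).
P(N = 12) = e^(−9.475) · 9.475^12/12! ≈ 0.0839.

0.0839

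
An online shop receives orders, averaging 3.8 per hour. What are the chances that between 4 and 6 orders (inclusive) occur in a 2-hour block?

0.3092

Over the interval, μ = 3.8 × 2 = 7.6 (a 2-hour block = 2 hours).
P(4 ≤ N ≤ 6) = Σ_{j=4}^{6} e^(−7.6) · 7.6^j/j! ≈ 0.3092.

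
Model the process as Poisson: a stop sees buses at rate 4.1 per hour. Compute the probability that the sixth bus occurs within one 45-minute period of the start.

0.0917

Over the interval, μ = 4.1 × 0.75 = 3.075 (a 45-minute period = 0.75 hours).
The sixth arrival falls in the interval iff at least 6 events occur there: P(S_6 ≤ t) = P(N ≥ 6) = 1 − P(N ≤ 5) ≈ 0.0917.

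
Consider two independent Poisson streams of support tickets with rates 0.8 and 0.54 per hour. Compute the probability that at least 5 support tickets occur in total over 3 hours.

0.3751

Independent Poisson processes superpose: combined rate λ = 0.8 + 0.54 = 1.34 per hour.
Over the interval, μ = 1.34 × 3 = 4.02 (3 hours).
P(N ≥ 5) = 1 − P(N ≤ 4) ≈ 0.3751.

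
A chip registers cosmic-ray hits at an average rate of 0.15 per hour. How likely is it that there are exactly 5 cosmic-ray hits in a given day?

0.1377

Over the interval, μ = 0.15 × 24 = 3.6 (a day = 24 hours).
P(N = 5) = e^(−μ) μ^5/5! = e^(−3.6) · 3.6^5/120 ≈ 0.1377.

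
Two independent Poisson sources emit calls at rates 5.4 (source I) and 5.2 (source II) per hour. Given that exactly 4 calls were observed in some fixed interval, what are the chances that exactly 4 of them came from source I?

0.0674

Given the total, each event is independently from source I with probability p = λ_I/(λ_I+λ_II) = 5.4/10.6 ≈ 0.5094.
So K ~ Binomial(4, 5.4/10.6): P(K = 4) = C(4,4) · (5.4/10.6)^4 · (5.2/10.6)^0 ≈ 0.0674.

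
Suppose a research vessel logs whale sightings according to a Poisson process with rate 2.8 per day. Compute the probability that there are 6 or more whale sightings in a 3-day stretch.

Over the interval, μ = 2.8 × 3 = 8.4 (a 3-day stretch = 3 days).
P(N ≥ 6) = 1 − P(N ≤ 5) = 1 − Σ_{j=0}^{5} e^(−μ) μ^j/j! ≈ 0.8427.

0.8427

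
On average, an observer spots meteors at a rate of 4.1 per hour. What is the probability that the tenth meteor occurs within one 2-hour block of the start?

0.3085

Over the interval, μ = 4.1 × 2 = 8.2 (a 2-hour block = 2 hours).
The tenth arrival falls in the interval iff at least 10 events occur there: P(S_10 ≤ t) = P(N ≥ 10) = 1 − P(N ≤ 9) ≈ 0.3085.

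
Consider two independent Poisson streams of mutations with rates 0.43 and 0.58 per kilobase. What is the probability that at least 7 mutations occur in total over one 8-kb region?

Independent Poisson processes superpose: combined rate λ = 0.43 + 0.58 = 1.01 per kilobase.
Over the interval, μ = 1.01 × 8 = 8.08 (an 8-kb region = 8 kilobases).
P(N ≥ 7) = 1 − P(N ≤ 6) ≈ 0.6963.

0.6963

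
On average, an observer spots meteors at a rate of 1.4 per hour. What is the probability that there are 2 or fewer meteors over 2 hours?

0.4695

Over the interval, μ = 1.4 × 2 = 2.8 (2 hours).
P(N ≤ 2) = Σ_{j=0}^{2} e^(−μ) μ^j/j! ≈ 0.4695.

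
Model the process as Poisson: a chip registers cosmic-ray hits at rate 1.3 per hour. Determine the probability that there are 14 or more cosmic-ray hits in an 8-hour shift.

Over the interval, μ = 1.3 × 8 = 10.4 (an 8-hour shift = 8 hours).
P(N ≥ 14) = 1 − P(N ≤ 13) = 1 − Σ_{j=0}^{13} e^(−μ) μ^j/j! ≈ 0.1664.

0.1664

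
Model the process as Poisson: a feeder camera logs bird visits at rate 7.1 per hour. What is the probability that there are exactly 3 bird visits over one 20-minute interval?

0.2072

Over the interval, μ = 7.1 × 1/3 ≈ 2.36667 (a 20-minute interval = 1/3 hours).
P(N = 3) = e^(−μ) μ^3/3! = e^(−2.36667) · 2.36667^3/6 ≈ 0.2072.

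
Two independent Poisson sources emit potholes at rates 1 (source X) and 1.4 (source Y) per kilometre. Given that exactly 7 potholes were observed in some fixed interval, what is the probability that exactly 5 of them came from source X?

Given the total, each event is independently from source X with probability p = λ_X/(λ_X+λ_Y) = 1/2.4 ≈ 0.4167.
So K ~ Binomial(7, 1/2.4): P(K = 5) = C(7,5) · (1/2.4)^5 · (1.4/2.4)^2 ≈ 0.0897.

0.0897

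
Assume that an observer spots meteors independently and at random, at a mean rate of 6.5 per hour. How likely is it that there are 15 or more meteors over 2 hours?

0.3249

Over the interval, μ = 6.5 × 2 = 13 (2 hours).
P(N ≥ 15) = 1 − P(N ≤ 14) = 1 − Σ_{j=0}^{14} e^(−μ) μ^j/j! ≈ 0.3249.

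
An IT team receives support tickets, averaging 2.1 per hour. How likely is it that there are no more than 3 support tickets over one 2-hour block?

Over the interval, μ = 2.1 × 2 = 4.2 (a 2-hour block = 2 hours).
P(N ≤ 3) = Σ_{j=0}^{3} e^(−μ) μ^j/j! ≈ 0.3954.

0.3954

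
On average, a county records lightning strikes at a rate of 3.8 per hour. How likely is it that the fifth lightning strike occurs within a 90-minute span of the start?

0.6728

Over the interval, μ = 3.8 × 1.5 = 5.7 (a 90-minute span = 1.5 hours).
The fifth arrival falls in the interval iff at least 5 events occur there: P(S_5 ≤ t) = P(N ≥ 5) = 1 − P(N ≤ 4) ≈ 0.6728.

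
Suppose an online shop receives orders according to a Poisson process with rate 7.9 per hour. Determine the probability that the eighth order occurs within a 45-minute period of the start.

0.2458

Over the interval, μ = 7.9 × 0.75 = 5.925 (a 45-minute period = 0.75 hours).
The eighth arrival falls in the interval iff at least 8 events occur there: P(S_8 ≤ t) = P(N ≥ 8) = 1 − P(N ≤ 7) ≈ 0.2458.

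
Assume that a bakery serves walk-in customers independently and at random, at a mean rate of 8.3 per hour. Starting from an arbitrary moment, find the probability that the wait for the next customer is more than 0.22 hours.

The wait for the next event is exponential with rate λ = 8.3 per hour.
P(T > 0.22) = e^(−λt) = e^(−8.3 × 0.22) = e^(−1.826) ≈ 0.1611.

0.1611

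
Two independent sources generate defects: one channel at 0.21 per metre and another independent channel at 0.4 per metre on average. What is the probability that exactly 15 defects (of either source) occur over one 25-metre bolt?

Independent Poisson processes superpose: combined rate λ = 0.21 + 0.4 = 0.61 per metre.
Over the interval, μ = 0.61 × 25 = 15.25 (a 25-metre bolt = 25 metres).
P(N = 15) = e^(−15.25) · 15.25^15/15! ≈ 0.1022.

0.1022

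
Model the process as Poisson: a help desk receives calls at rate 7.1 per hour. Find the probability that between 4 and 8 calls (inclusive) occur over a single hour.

With mean μ = 7.1 per hour,
P(4 ≤ N ≤ 8) = Σ_{j=4}^{8} e^(−7.1) · 7.1^j/j! ≈ 0.6393.

0.6393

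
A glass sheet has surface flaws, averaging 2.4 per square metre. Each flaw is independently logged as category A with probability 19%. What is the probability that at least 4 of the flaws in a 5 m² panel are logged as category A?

0.1966

Thinning: the flaws that are logged as category A themselves form a Poisson process with rate 0.19 × 2.4 = 0.456 per square metre.
Over the interval, μ = 0.456 × 5 = 2.28 (a 5 m² panel = 5 square metres).
P(N ≥ 4) = 1 − P(N ≤ 3) ≈ 0.1966.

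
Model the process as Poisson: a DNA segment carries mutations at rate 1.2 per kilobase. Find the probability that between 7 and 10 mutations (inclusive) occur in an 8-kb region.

0.4755

Over the interval, μ = 1.2 × 8 = 9.6 (an 8-kb region = 8 kilobases).
P(7 ≤ N ≤ 10) = Σ_{j=7}^{10} e^(−9.6) · 9.6^j/j! ≈ 0.4755.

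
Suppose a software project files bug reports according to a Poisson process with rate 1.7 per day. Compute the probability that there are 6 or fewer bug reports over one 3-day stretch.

0.7474

Over the interval, μ = 1.7 × 3 = 5.1 (a 3-day stretch = 3 days).
P(N ≤ 6) = Σ_{j=0}^{6} e^(−μ) μ^j/j! ≈ 0.7474.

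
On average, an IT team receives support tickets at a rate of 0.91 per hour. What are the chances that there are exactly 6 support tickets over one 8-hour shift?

0.1425

Over the interval, μ = 0.91 × 8 = 7.28 (an 8-hour shift = 8 hours).
P(N = 6) = e^(−μ) μ^6/6! = e^(−7.28) · 7.28^6/720 ≈ 0.1425.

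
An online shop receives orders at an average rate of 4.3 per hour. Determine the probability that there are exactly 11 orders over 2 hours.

0.0878

Over the interval, μ = 4.3 × 2 = 8.6 (2 hours).
P(N = 11) = e^(−μ) μ^11/11! = e^(−8.6) · 8.6^11/39916800 ≈ 0.0878.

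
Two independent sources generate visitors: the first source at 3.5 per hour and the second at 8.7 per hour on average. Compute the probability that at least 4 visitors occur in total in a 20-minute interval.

Independent Poisson processes superpose: combined rate λ = 3.5 + 8.7 = 12.2 per hour.
Over the interval, μ = 12.2 × 1/3 ≈ 4.06667 (a 20-minute interval = 1/3 hours).
P(N ≥ 4) = 1 − P(N ≤ 3) ≈ 0.5794.

0.5794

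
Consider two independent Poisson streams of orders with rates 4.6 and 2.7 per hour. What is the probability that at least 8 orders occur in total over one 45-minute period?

Independent Poisson processes superpose: combined rate λ = 4.6 + 2.7 = 7.3 per hour.
Over the interval, μ = 7.3 × 0.75 = 5.475 (a 45-minute period = 0.75 hours).
P(N ≥ 8) = 1 − P(N ≤ 7) ≈ 0.1874.

0.1874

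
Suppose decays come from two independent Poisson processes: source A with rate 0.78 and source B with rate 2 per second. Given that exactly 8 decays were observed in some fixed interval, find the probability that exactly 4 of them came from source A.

Given the total, each event is independently from source A with probability p = λ_A/(λ_A+λ_B) = 0.78/2.78 ≈ 0.2806.
So K ~ Binomial(8, 0.78/2.78): P(K = 4) = C(8,4) · (0.78/2.78)^4 · (2/2.78)^4 ≈ 0.1162.

0.1162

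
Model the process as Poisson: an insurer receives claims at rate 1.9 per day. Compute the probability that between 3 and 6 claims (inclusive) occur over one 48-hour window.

0.6402

Over the interval, μ = 1.9 × 2 = 3.8 (a 48-hour window = 2 days).
P(3 ≤ N ≤ 6) = Σ_{j=3}^{6} e^(−3.8) · 3.8^j/j! ≈ 0.6402.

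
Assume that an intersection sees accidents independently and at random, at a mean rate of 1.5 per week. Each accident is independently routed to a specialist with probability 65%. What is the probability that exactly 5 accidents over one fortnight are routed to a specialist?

Thinning: the accidents that are routed to a specialist themselves form a Poisson process with rate 0.65 × 1.5 = 0.975 per week.
Over the interval, μ = 0.975 × 2 = 1.95 (a fortnight = 2 weeks).
P(N = 5) = e^(−1.95) · 1.95^5/5! ≈ 0.0334.

0.0334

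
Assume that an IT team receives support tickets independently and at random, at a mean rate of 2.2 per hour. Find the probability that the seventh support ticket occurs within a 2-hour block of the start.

Over the interval, μ = 2.2 × 2 = 4.4 (a 2-hour block = 2 hours).
The seventh arrival falls in the interval iff at least 7 events occur there: P(S_7 ≤ t) = P(N ≥ 7) = 1 − P(N ≤ 6) ≈ 0.1564.

0.1564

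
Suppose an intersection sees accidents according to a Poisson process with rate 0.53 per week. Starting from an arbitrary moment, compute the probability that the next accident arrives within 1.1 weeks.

0.4418

Inter-arrival times are exponential with rate λ = 0.53 per week.
P(T ≤ 1.1) = 1 − e^(−λt) = 1 − e^(−0.53 × 1.1) = 1 − e^(−0.583) ≈ 0.4418.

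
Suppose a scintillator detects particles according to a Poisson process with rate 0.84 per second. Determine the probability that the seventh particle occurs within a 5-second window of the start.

0.1325

Over the interval, μ = 0.84 × 5 = 4.2 (a 5-second window = 5 seconds).
The seventh arrival falls in the interval iff at least 7 events occur there: P(S_7 ≤ t) = P(N ≥ 7) = 1 − P(N ≤ 6) ≈ 0.1325.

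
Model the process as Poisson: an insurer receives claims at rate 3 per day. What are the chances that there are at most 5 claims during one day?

0.9161

With mean μ = 3 per day,
P(N ≤ 5) = Σ_{j=0}^{5} e^(−μ) μ^j/j! ≈ 0.9161.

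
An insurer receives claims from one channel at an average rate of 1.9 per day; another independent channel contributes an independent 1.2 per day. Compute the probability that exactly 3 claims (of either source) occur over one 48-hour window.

Independent Poisson processes superpose: combined rate λ = 1.9 + 1.2 = 3.1 per day.
Over the interval, μ = 3.1 × 2 = 6.2 (a 48-hour window = 2 days).
P(N = 3) = e^(−6.2) · 6.2^3/3! ≈ 0.0806.

0.0806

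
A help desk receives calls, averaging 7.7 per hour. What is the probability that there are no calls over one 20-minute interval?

0.0768

Over the interval, μ = 7.7 × 1/3 ≈ 2.56667 (a 20-minute interval = 1/3 hours).
P(N = 0) = e^(−μ) μ^0/0! = e^(−2.56667) · 2.56667^0/1 ≈ 0.0768.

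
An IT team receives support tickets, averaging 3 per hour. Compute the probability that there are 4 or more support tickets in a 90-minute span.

0.6577

Over the interval, μ = 3 × 1.5 = 4.5 (a 90-minute span = 1.5 hours).
P(N ≥ 4) = 1 − P(N ≤ 3) = 1 − Σ_{j=0}^{3} e^(−μ) μ^j/j! ≈ 0.6577.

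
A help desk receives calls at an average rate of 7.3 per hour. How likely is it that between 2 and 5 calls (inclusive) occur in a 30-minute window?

0.7163

Over the interval, μ = 7.3 × 0.5 = 3.65 (a 30-minute window = 0.5 hours).
P(2 ≤ N ≤ 5) = Σ_{j=2}^{5} e^(−3.65) · 3.65^j/j! ≈ 0.7163.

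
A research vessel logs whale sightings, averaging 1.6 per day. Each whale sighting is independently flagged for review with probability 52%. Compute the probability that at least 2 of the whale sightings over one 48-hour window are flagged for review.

Thinning: the whale sightings that are flagged for review themselves form a Poisson process with rate 0.52 × 1.6 = 0.832 per day.
Over the interval, μ = 0.832 × 2 = 1.664 (a 48-hour window = 2 days).
P(N ≥ 2) = 1 − P(N ≤ 1) ≈ 0.4955.

0.4955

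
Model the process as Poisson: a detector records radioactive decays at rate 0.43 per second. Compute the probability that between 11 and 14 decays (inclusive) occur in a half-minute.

Over the interval, μ = 0.43 × 30 = 12.9 (a half-minute = 30 seconds).
P(11 ≤ N ≤ 14) = Σ_{j=11}^{14} e^(−12.9) · 12.9^j/j! ≈ 0.4249.

0.4249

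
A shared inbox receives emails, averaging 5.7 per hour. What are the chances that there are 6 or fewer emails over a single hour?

0.6544

With mean μ = 5.7 per hour,
P(N ≤ 6) = Σ_{j=0}^{6} e^(−μ) μ^j/j! ≈ 0.6544.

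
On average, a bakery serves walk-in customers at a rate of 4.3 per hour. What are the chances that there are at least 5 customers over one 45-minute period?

Over the interval, μ = 4.3 × 0.75 = 3.225 (a 45-minute period = 0.75 hours).
P(N ≥ 5) = 1 − P(N ≤ 4) = 1 − Σ_{j=0}^{4} e^(−μ) μ^j/j! ≈ 0.2239.

0.2239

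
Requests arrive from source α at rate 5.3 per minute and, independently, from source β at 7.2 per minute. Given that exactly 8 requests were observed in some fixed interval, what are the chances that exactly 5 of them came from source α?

Given the total, each event is independently from source α with probability p = λ_α/(λ_α+λ_β) = 5.3/12.5 = 0.4240.
So K ~ Binomial(8, 5.3/12.5): P(K = 5) = C(8,5) · (5.3/12.5)^5 · (7.2/12.5)^3 ≈ 0.1467.

0.1467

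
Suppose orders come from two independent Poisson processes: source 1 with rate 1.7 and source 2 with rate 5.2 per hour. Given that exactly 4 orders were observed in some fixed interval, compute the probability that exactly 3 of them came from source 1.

Given the total, each event is independently from source 1 with probability p = λ_1/(λ_1+λ_2) = 1.7/6.9 ≈ 0.2464.
So K ~ Binomial(4, 1.7/6.9): P(K = 3) = C(4,3) · (1.7/6.9)^3 · (5.2/6.9)^1 ≈ 0.0451.

0.0451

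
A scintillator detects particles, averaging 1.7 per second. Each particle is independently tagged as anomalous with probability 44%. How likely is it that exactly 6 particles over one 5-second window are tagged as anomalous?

0.0903

Thinning: the particles that are tagged as anomalous themselves form a Poisson process with rate 0.44 × 1.7 = 0.748 per second.
Over the interval, μ = 0.748 × 5 = 3.74 (a 5-second window = 5 seconds).
P(N = 6) = e^(−3.74) · 3.74^6/6! ≈ 0.0903.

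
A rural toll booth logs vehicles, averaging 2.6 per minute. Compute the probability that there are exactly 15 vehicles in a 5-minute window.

Over the interval, μ = 2.6 × 5 = 13 (a 5-minute window = 5 minutes).
P(N = 15) = e^(−μ) μ^15/15! = e^(−13) · 13^15/1307674368000 ≈ 0.0885.

0.0885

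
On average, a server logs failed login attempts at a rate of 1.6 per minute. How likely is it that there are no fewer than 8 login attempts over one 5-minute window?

0.5470

Over the interval, μ = 1.6 × 5 = 8 (a 5-minute window = 5 minutes).
P(N ≥ 8) = 1 − P(N ≤ 7) = 1 − Σ_{j=0}^{7} e^(−μ) μ^j/j! ≈ 0.5470.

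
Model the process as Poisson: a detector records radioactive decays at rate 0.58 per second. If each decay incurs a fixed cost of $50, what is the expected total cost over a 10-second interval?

$290

E[N] = 0.58 × 10 = 5.8 (a 10-second interval = 10 seconds); E[cost] = 5.8 × $50 = $290.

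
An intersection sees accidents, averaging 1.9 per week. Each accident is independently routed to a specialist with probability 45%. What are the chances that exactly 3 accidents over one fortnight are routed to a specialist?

0.1507

Thinning: the accidents that are routed to a specialist themselves form a Poisson process with rate 0.45 × 1.9 = 0.855 per week.
Over the interval, μ = 0.855 × 2 = 1.71 (a fortnight = 2 weeks).
P(N = 3) = e^(−1.71) · 1.71^3/3! ≈ 0.1507.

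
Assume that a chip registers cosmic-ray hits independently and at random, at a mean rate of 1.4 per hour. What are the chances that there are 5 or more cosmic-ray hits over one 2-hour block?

0.1523

Over the interval, μ = 1.4 × 2 = 2.8 (a 2-hour block = 2 hours).
P(N ≥ 5) = 1 − P(N ≤ 4) = 1 − Σ_{j=0}^{4} e^(−μ) μ^j/j! ≈ 0.1523.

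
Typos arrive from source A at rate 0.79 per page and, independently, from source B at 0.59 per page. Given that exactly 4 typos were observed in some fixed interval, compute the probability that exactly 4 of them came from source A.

Given the total, each event is independently from source A with probability p = λ_A/(λ_A+λ_B) = 0.79/1.38 ≈ 0.5725.
So K ~ Binomial(4, 0.79/1.38): P(K = 4) = C(4,4) · (0.79/1.38)^4 · (0.59/1.38)^0 ≈ 0.1074.

0.1074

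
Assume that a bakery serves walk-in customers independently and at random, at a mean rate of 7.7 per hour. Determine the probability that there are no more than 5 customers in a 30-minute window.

0.8081

Over the interval, μ = 7.7 × 0.5 = 3.85 (a 30-minute window = 0.5 hours).
P(N ≤ 5) = Σ_{j=0}^{5} e^(−μ) μ^j/j! ≈ 0.8081.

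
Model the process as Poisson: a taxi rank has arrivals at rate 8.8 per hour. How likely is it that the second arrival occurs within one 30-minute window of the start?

Over the interval, μ = 8.8 × 0.5 = 4.4 (a 30-minute window = 0.5 hours).
The second arrival falls in the interval iff at least 2 events occur there: P(S_2 ≤ t) = P(N ≥ 2) = 1 − P(N ≤ 1) ≈ 0.9337.

0.9337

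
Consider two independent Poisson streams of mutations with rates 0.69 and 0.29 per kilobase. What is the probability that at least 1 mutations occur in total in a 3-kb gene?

Independent Poisson processes superpose: combined rate λ = 0.69 + 0.29 = 0.98 per kilobase.
Over the interval, μ = 0.98 × 3 = 2.94 (a 3-kb gene = 3 kilobases).
P(N ≥ 1) = 1 − P(N ≤ 0) ≈ 0.9471.

0.9471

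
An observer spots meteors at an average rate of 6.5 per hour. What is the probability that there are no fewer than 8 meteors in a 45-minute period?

0.1206

Over the interval, μ = 6.5 × 0.75 = 4.875 (a 45-minute period = 0.75 hours).
P(N ≥ 8) = 1 − P(N ≤ 7) = 1 − Σ_{j=0}^{7} e^(−μ) μ^j/j! ≈ 0.1206.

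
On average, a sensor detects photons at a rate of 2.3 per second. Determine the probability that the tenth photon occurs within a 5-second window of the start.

Over the interval, μ = 2.3 × 5 = 11.5 (a 5-second window = 5 seconds).
The tenth arrival falls in the interval iff at least 10 events occur there: P(S_10 ≤ t) = P(N ≥ 10) = 1 − P(N ≤ 9) ≈ 0.7112.

0.7112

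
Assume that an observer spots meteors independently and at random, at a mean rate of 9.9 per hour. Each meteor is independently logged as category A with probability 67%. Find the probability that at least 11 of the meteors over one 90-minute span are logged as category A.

0.4106

Thinning: the meteors that are logged as category A themselves form a Poisson process with rate 0.67 × 9.9 = 6.633 per hour.
Over the interval, μ = 6.633 × 1.5 = 9.9495 (a 90-minute span = 1.5 hours).
P(N ≥ 11) = 1 − P(N ≤ 10) ≈ 0.4106.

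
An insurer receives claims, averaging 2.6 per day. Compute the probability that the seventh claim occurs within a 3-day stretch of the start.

0.6616

Over the interval, μ = 2.6 × 3 = 7.8 (a 3-day stretch = 3 days).
The seventh arrival falls in the interval iff at least 7 events occur there: P(S_7 ≤ t) = P(N ≥ 7) = 1 − P(N ≤ 6) ≈ 0.6616.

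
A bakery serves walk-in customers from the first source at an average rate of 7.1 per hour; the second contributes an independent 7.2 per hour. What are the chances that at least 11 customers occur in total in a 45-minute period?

Independent Poisson processes superpose: combined rate λ = 7.1 + 7.2 = 14.3 per hour.
Over the interval, μ = 14.3 × 0.75 = 10.725 (a 45-minute period = 0.75 hours).
P(N ≥ 11) = 1 − P(N ≤ 10) ≈ 0.5069.

0.5069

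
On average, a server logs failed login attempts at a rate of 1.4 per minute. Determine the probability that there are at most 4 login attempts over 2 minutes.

Over the interval, μ = 1.4 × 2 = 2.8 (2 minutes).
P(N ≤ 4) = Σ_{j=0}^{4} e^(−μ) μ^j/j! ≈ 0.8477.

0.8477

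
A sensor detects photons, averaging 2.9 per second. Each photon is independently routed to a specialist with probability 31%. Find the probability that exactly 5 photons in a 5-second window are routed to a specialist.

0.1707

Thinning: the photons that are routed to a specialist themselves form a Poisson process with rate 0.31 × 2.9 = 0.899 per second.
Over the interval, μ = 0.899 × 5 = 4.495 (a 5-second window = 5 seconds).
P(N = 5) = e^(−4.495) · 4.495^5/5! ≈ 0.1707.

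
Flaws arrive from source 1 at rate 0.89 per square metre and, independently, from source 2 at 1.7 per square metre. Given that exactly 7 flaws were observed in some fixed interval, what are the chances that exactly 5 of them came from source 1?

Given the total, each event is independently from source 1 with probability p = λ_1/(λ_1+λ_2) = 0.89/2.59 ≈ 0.3436.
So K ~ Binomial(7, 0.89/2.59): P(K = 5) = C(7,5) · (0.89/2.59)^5 · (1.7/2.59)^2 ≈ 0.0433.

0.0433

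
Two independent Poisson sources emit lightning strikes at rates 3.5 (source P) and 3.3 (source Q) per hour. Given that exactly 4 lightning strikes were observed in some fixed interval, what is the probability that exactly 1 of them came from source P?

Given the total, each event is independently from source P with probability p = λ_P/(λ_P+λ_Q) = 3.5/6.8 ≈ 0.5147.
So K ~ Binomial(4, 3.5/6.8): P(K = 1) = C(4,1) · (3.5/6.8)^1 · (3.3/6.8)^3 ≈ 0.2353.

0.2353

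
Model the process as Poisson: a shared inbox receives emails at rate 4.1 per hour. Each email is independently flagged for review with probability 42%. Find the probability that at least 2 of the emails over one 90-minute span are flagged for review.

0.7293

Thinning: the emails that are flagged for review themselves form a Poisson process with rate 0.42 × 4.1 = 1.722 per hour.
Over the interval, μ = 1.722 × 1.5 = 2.583 (a 90-minute span = 1.5 hours).
P(N ≥ 2) = 1 − P(N ≤ 1) ≈ 0.7293.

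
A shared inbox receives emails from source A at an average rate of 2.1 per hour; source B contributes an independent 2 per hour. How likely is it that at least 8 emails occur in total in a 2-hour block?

Independent Poisson processes superpose: combined rate λ = 2.1 + 2 = 4.1 per hour.
Over the interval, μ = 4.1 × 2 = 8.2 (a 2-hour block = 2 hours).
P(N ≥ 8) = 1 − P(N ≤ 7) ≈ 0.5746.

0.5746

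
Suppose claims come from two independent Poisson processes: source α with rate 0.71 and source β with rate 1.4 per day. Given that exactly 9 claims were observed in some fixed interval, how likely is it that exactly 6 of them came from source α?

Given the total, each event is independently from source α with probability p = λ_α/(λ_α+λ_β) = 0.71/2.11 ≈ 0.3365.
So K ~ Binomial(9, 0.71/2.11): P(K = 6) = C(9,6) · (0.71/2.11)^6 · (1.4/2.11)^3 ≈ 0.0356.

0.0356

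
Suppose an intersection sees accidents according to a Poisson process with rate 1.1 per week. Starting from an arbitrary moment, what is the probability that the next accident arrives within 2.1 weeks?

Inter-arrival times are exponential with rate λ = 1.1 per week.
P(T ≤ 2.1) = 1 − e^(−λt) = 1 − e^(−1.1 × 2.1) = 1 − e^(−2.31) ≈ 0.9007.

0.9007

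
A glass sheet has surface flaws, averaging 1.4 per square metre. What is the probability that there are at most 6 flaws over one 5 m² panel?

Over the interval, μ = 1.4 × 5 = 7 (a 5 m² panel = 5 square metres).
P(N ≤ 6) = Σ_{j=0}^{6} e^(−μ) μ^j/j! ≈ 0.4497.

0.4497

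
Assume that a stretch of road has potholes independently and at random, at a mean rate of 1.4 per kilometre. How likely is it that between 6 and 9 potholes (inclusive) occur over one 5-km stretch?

0.5298

Over the interval, μ = 1.4 × 5 = 7 (a 5-km stretch = 5 kilometres).
P(6 ≤ N ≤ 9) = Σ_{j=6}^{9} e^(−7) · 7^j/j! ≈ 0.5298.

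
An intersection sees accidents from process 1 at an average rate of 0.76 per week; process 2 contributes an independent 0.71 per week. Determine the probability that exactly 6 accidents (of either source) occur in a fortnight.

0.0474

Independent Poisson processes superpose: combined rate λ = 0.76 + 0.71 = 1.47 per week.
Over the interval, μ = 1.47 × 2 = 2.94 (a fortnight = 2 weeks).
P(N = 6) = e^(−2.94) · 2.94^6/6! ≈ 0.0474.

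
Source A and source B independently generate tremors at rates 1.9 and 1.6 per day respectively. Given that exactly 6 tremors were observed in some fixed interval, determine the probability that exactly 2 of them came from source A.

0.1931

Given the total, each event is independently from source A with probability p = λ_A/(λ_A+λ_B) = 1.9/3.5 ≈ 0.5429.
So K ~ Binomial(6, 1.9/3.5): P(K = 2) = C(6,2) · (1.9/3.5)^2 · (1.6/3.5)^4 ≈ 0.1931.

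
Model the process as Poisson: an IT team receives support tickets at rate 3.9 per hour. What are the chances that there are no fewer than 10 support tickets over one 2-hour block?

0.2589

Over the interval, μ = 3.9 × 2 = 7.8 (a 2-hour block = 2 hours).
P(N ≥ 10) = 1 − P(N ≤ 9) = 1 − Σ_{j=0}^{9} e^(−μ) μ^j/j! ≈ 0.2589.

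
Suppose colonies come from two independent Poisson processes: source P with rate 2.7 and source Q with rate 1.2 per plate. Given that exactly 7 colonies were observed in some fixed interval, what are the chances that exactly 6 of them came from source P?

Given the total, each event is independently from source P with probability p = λ_P/(λ_P+λ_Q) = 2.7/3.9 ≈ 0.6923.
So K ~ Binomial(7, 2.7/3.9): P(K = 6) = C(7,6) · (2.7/3.9)^6 · (1.2/3.9)^1 ≈ 0.2371.

0.2371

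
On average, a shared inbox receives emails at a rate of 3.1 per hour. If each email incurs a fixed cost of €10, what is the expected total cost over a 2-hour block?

E[N] = 3.1 × 2 = 6.2 (a 2-hour block = 2 hours); E[cost] = 6.2 × €10 = €62.

€62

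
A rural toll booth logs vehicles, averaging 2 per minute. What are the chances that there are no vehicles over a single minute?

0.1353

With mean μ = 2 per minute,
P(N = 0) = e^(−μ) μ^0/0! = e^(−2) · 2^0/1 ≈ 0.1353.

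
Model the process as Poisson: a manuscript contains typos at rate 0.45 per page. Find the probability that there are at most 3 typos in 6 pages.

0.7141

Over the interval, μ = 0.45 × 6 = 2.7 (6 pages).
P(N ≤ 3) = Σ_{j=0}^{3} e^(−μ) μ^j/j! ≈ 0.7141.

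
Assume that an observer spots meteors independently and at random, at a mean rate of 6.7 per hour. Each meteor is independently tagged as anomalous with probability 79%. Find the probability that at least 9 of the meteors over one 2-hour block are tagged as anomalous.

0.7292

Thinning: the meteors that are tagged as anomalous themselves form a Poisson process with rate 0.79 × 6.7 = 5.293 per hour.
Over the interval, μ = 5.293 × 2 = 10.586 (a 2-hour block = 2 hours).
P(N ≥ 9) = 1 − P(N ≤ 8) ≈ 0.7292.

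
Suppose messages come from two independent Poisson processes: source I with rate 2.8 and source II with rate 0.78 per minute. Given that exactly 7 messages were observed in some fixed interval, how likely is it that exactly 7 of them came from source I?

0.1790

Given the total, each event is independently from source I with probability p = λ_I/(λ_I+λ_II) = 2.8/3.58 ≈ 0.7821.
So K ~ Binomial(7, 2.8/3.58): P(K = 7) = C(7,7) · (2.8/3.58)^7 · (0.78/3.58)^0 ≈ 0.1790.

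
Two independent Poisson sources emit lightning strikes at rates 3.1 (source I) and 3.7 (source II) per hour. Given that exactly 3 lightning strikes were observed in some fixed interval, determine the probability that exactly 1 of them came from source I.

0.4049

Given the total, each event is independently from source I with probability p = λ_I/(λ_I+λ_II) = 3.1/6.8 ≈ 0.4559.
So K ~ Binomial(3, 3.1/6.8): P(K = 1) = C(3,1) · (3.1/6.8)^1 · (3.7/6.8)^2 ≈ 0.4049.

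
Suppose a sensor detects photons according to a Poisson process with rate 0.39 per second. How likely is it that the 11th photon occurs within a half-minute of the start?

0.6206

Over the interval, μ = 0.39 × 30 = 11.7 (a half-minute = 30 seconds).
The 11th arrival falls in the interval iff at least 11 events occur there: P(S_11 ≤ t) = P(N ≥ 11) = 1 − P(N ≤ 10) ≈ 0.6206.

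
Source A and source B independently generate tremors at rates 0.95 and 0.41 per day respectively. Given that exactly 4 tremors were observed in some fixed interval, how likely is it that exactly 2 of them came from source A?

Given the total, each event is independently from source A with probability p = λ_A/(λ_A+λ_B) = 0.95/1.36 ≈ 0.6985.
So K ~ Binomial(4, 0.95/1.36): P(K = 2) = C(4,2) · (0.95/1.36)^2 · (0.41/1.36)^2 ≈ 0.2661.

0.2661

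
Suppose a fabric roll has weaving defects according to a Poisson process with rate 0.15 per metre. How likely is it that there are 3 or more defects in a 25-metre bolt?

Over the interval, μ = 0.15 × 25 = 3.75 (a 25-metre bolt = 25 metres).
P(N ≥ 3) = 1 − P(N ≤ 2) = 1 − Σ_{j=0}^{2} e^(−μ) μ^j/j! ≈ 0.7229.

0.7229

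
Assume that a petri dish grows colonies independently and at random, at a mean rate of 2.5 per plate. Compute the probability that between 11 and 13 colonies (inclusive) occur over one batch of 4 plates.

Over the interval, μ = 2.5 × 4 = 10 (a batch of 4 plates = 4 plates).
P(11 ≤ N ≤ 13) = Σ_{j=11}^{13} e^(−10) · 10^j/j! ≈ 0.2814.

0.2814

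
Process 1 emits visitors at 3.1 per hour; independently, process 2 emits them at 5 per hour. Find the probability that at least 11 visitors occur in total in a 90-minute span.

Independent Poisson processes superpose: combined rate λ = 3.1 + 5 = 8.1 per hour.
Over the interval, μ = 8.1 × 1.5 = 12.15 (a 90-minute span = 1.5 hours).
P(N ≥ 11) = 1 − P(N ≤ 10) ≈ 0.6683.

0.6683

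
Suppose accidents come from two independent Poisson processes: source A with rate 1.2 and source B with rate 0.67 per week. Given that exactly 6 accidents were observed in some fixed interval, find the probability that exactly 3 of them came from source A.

0.2431

Given the total, each event is independently from source A with probability p = λ_A/(λ_A+λ_B) = 1.2/1.87 ≈ 0.6417.
So K ~ Binomial(6, 1.2/1.87): P(K = 3) = C(6,3) · (1.2/1.87)^3 · (0.67/1.87)^3 ≈ 0.2431.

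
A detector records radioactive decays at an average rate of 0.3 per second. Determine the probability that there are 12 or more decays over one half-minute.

0.1970

Over the interval, μ = 0.3 × 30 = 9 (a half-minute = 30 seconds).
P(N ≥ 12) = 1 − P(N ≤ 11) = 1 − Σ_{j=0}^{11} e^(−μ) μ^j/j! ≈ 0.1970.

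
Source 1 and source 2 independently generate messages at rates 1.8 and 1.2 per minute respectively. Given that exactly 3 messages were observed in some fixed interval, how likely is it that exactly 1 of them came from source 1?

Given the total, each event is independently from source 1 with probability p = λ_1/(λ_1+λ_2) = 1.8/3 = 0.6000.
So K ~ Binomial(3, 1.8/3): P(K = 1) = C(3,1) · (1.8/3)^1 · (1.2/3)^2 ≈ 0.2880.

0.2880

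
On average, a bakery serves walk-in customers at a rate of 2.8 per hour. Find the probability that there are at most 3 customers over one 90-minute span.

Over the interval, μ = 2.8 × 1.5 = 4.2 (a 90-minute span = 1.5 hours).
P(N ≤ 3) = Σ_{j=0}^{3} e^(−μ) μ^j/j! ≈ 0.3954.

0.3954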